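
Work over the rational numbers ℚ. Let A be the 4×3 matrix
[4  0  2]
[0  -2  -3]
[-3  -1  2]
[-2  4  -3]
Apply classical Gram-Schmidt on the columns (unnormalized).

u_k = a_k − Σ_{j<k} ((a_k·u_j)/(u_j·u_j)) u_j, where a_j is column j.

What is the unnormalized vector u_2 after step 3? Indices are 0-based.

u_2 = (82/73, -267/73, 170/73, -91/73)

Step 1: u_0 = a_0 = (4, 0, -3, -2).
Step 2: u_1 = a_1 − (-5/29)·u_0 = (20/29, -2, -44/29, 106/29).
Step 3: u_2 = a_2 − (8/29)·u_0 − (-24/73)·u_1 = (82/73, -267/73, 170/73, -91/73).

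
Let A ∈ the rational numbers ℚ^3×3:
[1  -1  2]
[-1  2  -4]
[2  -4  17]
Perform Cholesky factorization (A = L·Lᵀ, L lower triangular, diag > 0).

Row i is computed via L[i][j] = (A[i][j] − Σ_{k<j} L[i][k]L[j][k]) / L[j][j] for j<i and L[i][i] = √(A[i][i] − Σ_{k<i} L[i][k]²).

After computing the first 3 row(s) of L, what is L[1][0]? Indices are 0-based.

L[1][0] = -1

Step 1: L[0][0] = √(1) = 1.
  L[1][0] = (-1) / L[0][0] = -1.
Step 2: L[1][1] = √(1) = 1.
  L[2][0] = (2) / L[0][0] = 2.
  L[2][1] = (-2) / L[1][1] = -2.
Step 3: L[2][2] = √(9) = 3.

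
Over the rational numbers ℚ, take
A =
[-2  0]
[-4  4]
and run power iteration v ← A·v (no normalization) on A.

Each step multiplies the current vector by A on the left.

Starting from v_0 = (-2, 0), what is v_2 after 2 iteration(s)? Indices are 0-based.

v_2 = (-8, 16)

v_0 = (-2, 0).
v_1 = A·v_0 = (4, 8).
v_2 = A·v_1 = (-8, 16).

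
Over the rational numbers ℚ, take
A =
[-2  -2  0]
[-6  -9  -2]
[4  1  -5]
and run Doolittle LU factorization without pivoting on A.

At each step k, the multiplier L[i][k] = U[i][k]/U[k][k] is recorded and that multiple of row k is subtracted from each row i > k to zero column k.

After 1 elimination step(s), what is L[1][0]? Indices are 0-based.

Step 1: pivot at (0,0) is -2.
  row1 ← row1 − (3)·row0  ⇒  L[1][0]=3, U row1=(0, -3, -2)
  row2 ← row2 − (-2)·row0  ⇒  L[2][0]=-2, U row2=(0, -3, -5)

L[1][0] = 3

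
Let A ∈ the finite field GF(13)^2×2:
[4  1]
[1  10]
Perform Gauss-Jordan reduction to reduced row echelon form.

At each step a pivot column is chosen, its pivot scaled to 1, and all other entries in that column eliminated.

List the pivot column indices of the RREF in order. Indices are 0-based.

pivot columns: 0

[1] R0 /= 4  ⇒  (1, 10)
     R1 -= 1·R0  ⇒  (0, 0)
column 1 empty below row 1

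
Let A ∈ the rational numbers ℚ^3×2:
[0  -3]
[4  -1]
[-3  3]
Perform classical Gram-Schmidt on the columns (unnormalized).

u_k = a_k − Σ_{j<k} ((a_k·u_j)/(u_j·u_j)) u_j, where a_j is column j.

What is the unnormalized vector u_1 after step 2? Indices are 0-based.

u_1 = (-3, 27/25, 36/25)

Step 1: u_0 = a_0 = (0, 4, -3).
Step 2: u_1 = a_1 − (-13/25)·u_0 = (-3, 27/25, 36/25).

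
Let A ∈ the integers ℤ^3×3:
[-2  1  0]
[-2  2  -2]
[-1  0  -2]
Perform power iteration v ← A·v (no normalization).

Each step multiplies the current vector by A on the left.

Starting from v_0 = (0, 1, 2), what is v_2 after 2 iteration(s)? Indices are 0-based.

v_2 = (-4, 2, 7)

v_0 = (0, 1, 2).
v_1 = A·v_0 = (1, -2, -4).
v_2 = A·v_1 = (-4, 2, 7).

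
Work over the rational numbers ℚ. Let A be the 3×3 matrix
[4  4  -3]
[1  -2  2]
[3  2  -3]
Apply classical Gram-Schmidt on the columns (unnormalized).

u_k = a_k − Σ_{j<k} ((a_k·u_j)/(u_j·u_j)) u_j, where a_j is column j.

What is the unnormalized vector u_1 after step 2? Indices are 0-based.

Step 1: u_0 = a_0 = (4, 1, 3).
Step 2: u_1 = a_1 − (10/13)·u_0 = (12/13, -36/13, -4/13).

u_1 = (12/13, -36/13, -4/13)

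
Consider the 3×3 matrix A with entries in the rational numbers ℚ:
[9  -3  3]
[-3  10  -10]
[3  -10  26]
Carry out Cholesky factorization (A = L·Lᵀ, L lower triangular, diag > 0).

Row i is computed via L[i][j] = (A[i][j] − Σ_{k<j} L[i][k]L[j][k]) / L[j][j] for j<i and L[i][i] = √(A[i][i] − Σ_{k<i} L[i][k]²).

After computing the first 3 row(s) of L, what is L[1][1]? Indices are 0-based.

L[1][1] = 3

Step 1: L[0][0] = √(9) = 3.
  L[1][0] = (-3) / L[0][0] = -1.
Step 2: L[1][1] = √(9) = 3.
  L[2][0] = (3) / L[0][0] = 1.
  L[2][1] = (-9) / L[1][1] = -3.
Step 3: L[2][2] = √(16) = 4.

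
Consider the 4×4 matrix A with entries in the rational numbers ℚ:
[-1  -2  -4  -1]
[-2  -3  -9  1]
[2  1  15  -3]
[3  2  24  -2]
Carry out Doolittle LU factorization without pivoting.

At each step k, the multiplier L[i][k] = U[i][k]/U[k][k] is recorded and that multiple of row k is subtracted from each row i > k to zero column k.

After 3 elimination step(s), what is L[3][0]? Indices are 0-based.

L[3][0] = -3

Step 1: pivot at (0,0) is -1.
  row1 ← row1 − (2)·row0  ⇒  L[1][0]=2, U row1=(0, 1, -1, 3)
  row2 ← row2 − (-2)·row0  ⇒  L[2][0]=-2, U row2=(0, -3, 7, -5)
  row3 ← row3 − (-3)·row0  ⇒  L[3][0]=-3, U row3=(0, -4, 12, -5)
Step 2: pivot at (1,1) is 1.
  row2 ← row2 − (-3)·row1  ⇒  L[2][1]=-3, U row2=(0, 0, 4, 4)
  row3 ← row3 − (-4)·row1  ⇒  L[3][1]=-4, U row3=(0, 0, 8, 7)
Step 3: pivot at (2,2) is 4.
  row3 ← row3 − (2)·row2  ⇒  L[3][2]=2, U row3=(0, 0, 0, -1)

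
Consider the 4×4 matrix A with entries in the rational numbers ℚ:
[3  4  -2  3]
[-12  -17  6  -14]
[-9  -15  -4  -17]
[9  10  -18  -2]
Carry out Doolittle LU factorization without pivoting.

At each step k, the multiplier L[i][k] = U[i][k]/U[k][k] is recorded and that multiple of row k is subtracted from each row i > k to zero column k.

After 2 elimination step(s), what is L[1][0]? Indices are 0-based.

L[1][0] = -4

k=0: U[0][0]=3
  eliminate (1,0): mult=-4, new row 1: (0, -1, -2, -2); set L[1][0]=-4
  eliminate (2,0): mult=-3, new row 2: (0, -3, -10, -8); set L[2][0]=-3
  eliminate (3,0): mult=3, new row 3: (0, -2, -12, -11); set L[3][0]=3
k=1: U[1][1]=-1
  eliminate (2,1): mult=3, new row 2: (0, 0, -4, -2); set L[2][1]=3
  eliminate (3,1): mult=2, new row 3: (0, 0, -8, -7); set L[3][1]=2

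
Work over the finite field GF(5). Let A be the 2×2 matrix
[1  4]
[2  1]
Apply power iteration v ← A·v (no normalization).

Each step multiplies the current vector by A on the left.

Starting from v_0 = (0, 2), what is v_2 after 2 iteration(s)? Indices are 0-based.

v_0 = (0, 2).
v_1 = A·v_0 = (3, 2).
v_2 = A·v_1 = (1, 3).

v_2 = (1, 3)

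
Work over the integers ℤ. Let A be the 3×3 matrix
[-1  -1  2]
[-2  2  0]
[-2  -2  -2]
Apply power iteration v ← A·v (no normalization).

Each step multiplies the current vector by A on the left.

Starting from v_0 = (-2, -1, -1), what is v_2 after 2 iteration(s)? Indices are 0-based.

v_2 = (13, 2, -22)

v_0 = (-2, -1, -1).
v_1 = A·v_0 = (1, 2, 8).
v_2 = A·v_1 = (13, 2, -22).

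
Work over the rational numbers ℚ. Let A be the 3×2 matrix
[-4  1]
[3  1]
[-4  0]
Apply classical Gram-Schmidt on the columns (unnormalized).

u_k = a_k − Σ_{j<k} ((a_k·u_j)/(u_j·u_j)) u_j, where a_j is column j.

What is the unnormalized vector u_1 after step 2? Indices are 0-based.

Step 1: u_0 = a_0 = (-4, 3, -4).
Step 2: u_1 = a_1 − (-1/41)·u_0 = (37/41, 44/41, -4/41).

u_1 = (37/41, 44/41, -4/41)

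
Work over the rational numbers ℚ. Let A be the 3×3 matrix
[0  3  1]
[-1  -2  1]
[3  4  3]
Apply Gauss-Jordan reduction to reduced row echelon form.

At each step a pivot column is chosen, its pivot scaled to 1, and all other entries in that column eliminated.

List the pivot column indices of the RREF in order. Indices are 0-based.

step 1: exchange rows 0,1
step 1: normalize row 0 (÷-1) = (1, 2, -1)
  row 2: subtract 3×row0 = (0, -2, 6)
step 2: normalize row 1 (÷3) = (0, 1, 1/3)
  row 0: subtract 2×row1 = (1, 0, -5/3)
  row 2: subtract -2×row1 = (0, 0, 20/3)
step 3: normalize row 2 (÷20/3) = (0, 0, 1)
  row 0: subtract -5/3×row2 = (1, 0, 0)
  row 1: subtract 1/3×row2 = (0, 1, 0)

pivot columns: 0, 1, 2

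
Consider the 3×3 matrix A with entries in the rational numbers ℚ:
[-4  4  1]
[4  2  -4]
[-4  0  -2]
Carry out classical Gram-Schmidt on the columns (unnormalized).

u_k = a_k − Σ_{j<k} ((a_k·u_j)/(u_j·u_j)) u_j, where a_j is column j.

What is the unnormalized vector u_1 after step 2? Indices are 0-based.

Step 1: u_0 = a_0 = (-4, 4, -4).
Step 2: u_1 = a_1 − (-1/6)·u_0 = (10/3, 8/3, -2/3).

u_1 = (10/3, 8/3, -2/3)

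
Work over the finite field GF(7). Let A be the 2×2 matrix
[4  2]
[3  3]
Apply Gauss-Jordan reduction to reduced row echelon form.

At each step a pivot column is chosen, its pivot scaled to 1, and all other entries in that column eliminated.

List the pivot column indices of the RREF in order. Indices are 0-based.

pivot columns: 0, 1

pivot(0,0)=4: scale R0 → (1, 4)
  clear (1,0): R1 −= (3)R0 → (0, 5)
pivot(1,1)=5: scale R1 → (0, 1)
  clear (0,1): R0 −= (4)R1 → (1, 0)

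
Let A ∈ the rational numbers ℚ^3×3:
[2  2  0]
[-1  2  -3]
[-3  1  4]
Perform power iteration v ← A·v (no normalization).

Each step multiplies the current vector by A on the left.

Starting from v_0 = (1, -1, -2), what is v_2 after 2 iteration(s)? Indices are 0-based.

v_0 = (1, -1, -2).
v_1 = A·v_0 = (0, 3, -12).
v_2 = A·v_1 = (6, 42, -45).

v_2 = (6, 42, -45)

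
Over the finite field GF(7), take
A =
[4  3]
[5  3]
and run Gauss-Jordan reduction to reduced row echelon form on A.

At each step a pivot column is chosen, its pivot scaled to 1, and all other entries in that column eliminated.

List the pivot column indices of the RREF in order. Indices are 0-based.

step 1: normalize row 0 (÷4) = (1, 6)
  row 1: subtract 5×row0 = (0, 1)
step 2: normalize row 1 (÷1) = (0, 1)
  row 0: subtract 6×row1 = (1, 0)

pivot columns: 0, 1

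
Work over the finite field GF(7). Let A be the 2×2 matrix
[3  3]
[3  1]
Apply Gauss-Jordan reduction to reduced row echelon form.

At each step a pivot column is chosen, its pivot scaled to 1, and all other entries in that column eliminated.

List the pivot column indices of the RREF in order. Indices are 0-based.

pivot(0,0)=3: scale R0 → (1, 1)
  clear (1,0): R1 −= (3)R0 → (0, 5)
pivot(1,1)=5: scale R1 → (0, 1)
  clear (0,1): R0 −= (1)R1 → (1, 0)

pivot columns: 0, 1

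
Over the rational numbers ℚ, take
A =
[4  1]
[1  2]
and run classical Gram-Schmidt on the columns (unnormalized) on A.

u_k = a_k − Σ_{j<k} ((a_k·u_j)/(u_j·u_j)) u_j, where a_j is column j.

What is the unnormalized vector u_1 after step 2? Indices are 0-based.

u_1 = (-7/17, 28/17)

Step 1: u_0 = a_0 = (4, 1).
Step 2: u_1 = a_1 − (6/17)·u_0 = (-7/17, 28/17).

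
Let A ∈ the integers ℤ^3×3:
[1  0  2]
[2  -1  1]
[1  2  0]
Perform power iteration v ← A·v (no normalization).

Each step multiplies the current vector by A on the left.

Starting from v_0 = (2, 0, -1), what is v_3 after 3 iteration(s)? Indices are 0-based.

v_3 = (16, 15, 2)

v_0 = (2, 0, -1).
v_1 = A·v_0 = (0, 3, 2).
v_2 = A·v_1 = (4, -1, 6).
v_3 = A·v_2 = (16, 15, 2).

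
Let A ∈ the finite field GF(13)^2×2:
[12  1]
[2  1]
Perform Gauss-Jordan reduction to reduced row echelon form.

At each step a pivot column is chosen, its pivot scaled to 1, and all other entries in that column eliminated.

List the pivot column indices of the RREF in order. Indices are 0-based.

[1] R0 /= 12  ⇒  (1, 12)
     R1 -= 2·R0  ⇒  (0, 3)
[2] R1 /= 3  ⇒  (0, 1)
     R0 -= 12·R1  ⇒  (1, 0)

pivot columns: 0, 1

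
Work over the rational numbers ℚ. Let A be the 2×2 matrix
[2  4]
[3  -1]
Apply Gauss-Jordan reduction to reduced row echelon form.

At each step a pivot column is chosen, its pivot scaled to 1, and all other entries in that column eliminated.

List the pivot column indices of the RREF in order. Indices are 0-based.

pivot columns: 0, 1

step 1: normalize row 0 (÷2) = (1, 2)
  row 1: subtract 3×row0 = (0, -7)
step 2: normalize row 1 (÷-7) = (0, 1)
  row 0: subtract 2×row1 = (1, 0)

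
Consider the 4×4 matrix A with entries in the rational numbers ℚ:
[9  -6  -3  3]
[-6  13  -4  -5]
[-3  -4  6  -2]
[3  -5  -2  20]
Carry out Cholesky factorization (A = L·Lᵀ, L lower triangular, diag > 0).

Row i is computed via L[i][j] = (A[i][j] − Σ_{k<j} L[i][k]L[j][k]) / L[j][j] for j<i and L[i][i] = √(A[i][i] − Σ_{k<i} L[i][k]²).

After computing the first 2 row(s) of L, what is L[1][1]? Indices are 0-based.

Step 1: L[0][0] = √(9) = 3.
  L[1][0] = (-6) / L[0][0] = -2.
Step 2: L[1][1] = √(9) = 3.

L[1][1] = 3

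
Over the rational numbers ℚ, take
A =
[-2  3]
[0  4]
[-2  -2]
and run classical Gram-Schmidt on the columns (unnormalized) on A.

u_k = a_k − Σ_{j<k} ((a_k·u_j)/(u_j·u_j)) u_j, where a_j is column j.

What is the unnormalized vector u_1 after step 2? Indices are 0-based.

u_1 = (5/2, 4, -5/2)

Step 1: u_0 = a_0 = (-2, 0, -2).
Step 2: u_1 = a_1 − (-1/4)·u_0 = (5/2, 4, -5/2).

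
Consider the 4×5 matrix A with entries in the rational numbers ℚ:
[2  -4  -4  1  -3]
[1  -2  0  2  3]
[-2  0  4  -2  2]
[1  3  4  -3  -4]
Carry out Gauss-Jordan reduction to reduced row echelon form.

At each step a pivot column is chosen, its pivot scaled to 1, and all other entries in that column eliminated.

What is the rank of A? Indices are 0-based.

rank = 4

pivot(0,0)=2: scale R0 → (1, -2, -2, 1/2, -3/2)
  clear (1,0): R1 −= (1)R0 → (0, 0, 2, 3/2, 9/2)
  clear (2,0): R2 −= (-2)R0 → (0, -4, 0, -1, -1)
  clear (3,0): R3 −= (1)R0 → (0, 5, 6, -7/2, -5/2)
pivot(1,1): swap R1↔R2
pivot(1,1)=-4: scale R1 → (0, 1, 0, 1/4, 1/4)
  clear (0,1): R0 −= (-2)R1 → (1, 0, -2, 1, -1)
  clear (3,1): R3 −= (5)R1 → (0, 0, 6, -19/4, -15/4)
pivot(2,2)=2: scale R2 → (0, 0, 1, 3/4, 9/4)
  clear (0,2): R0 −= (-2)R2 → (1, 0, 0, 5/2, 7/2)
  clear (3,2): R3 −= (6)R2 → (0, 0, 0, -37/4, -69/4)
pivot(3,3)=-37/4: scale R3 → (0, 0, 0, 1, 69/37)
  clear (0,3): R0 −= (5/2)R3 → (1, 0, 0, 0, -43/37)
  clear (1,3): R1 −= (1/4)R3 → (0, 1, 0, 0, -8/37)
  clear (2,3): R2 −= (3/4)R3 → (0, 0, 1, 0, 63/74)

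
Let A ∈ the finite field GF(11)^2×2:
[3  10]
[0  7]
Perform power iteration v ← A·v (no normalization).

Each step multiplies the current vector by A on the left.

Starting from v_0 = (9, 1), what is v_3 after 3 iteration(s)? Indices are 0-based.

v_3 = (10, 2)

v_0 = (9, 1).
v_1 = A·v_0 = (4, 7).
v_2 = A·v_1 = (5, 5).
v_3 = A·v_2 = (10, 2).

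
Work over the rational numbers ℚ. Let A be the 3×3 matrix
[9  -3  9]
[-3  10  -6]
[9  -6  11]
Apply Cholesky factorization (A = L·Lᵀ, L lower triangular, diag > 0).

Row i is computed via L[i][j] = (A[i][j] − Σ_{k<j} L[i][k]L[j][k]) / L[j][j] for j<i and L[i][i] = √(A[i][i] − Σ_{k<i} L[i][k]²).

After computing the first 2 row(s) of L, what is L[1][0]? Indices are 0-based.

L[1][0] = -1

Step 1: L[0][0] = √(9) = 3.
  L[1][0] = (-3) / L[0][0] = -1.
Step 2: L[1][1] = √(9) = 3.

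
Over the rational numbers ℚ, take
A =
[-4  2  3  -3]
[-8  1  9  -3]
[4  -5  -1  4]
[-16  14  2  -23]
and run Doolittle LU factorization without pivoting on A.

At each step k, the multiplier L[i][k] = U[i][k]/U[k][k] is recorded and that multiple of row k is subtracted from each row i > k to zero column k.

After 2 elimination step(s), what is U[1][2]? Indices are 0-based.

U[1][2] = 3

[col 0] pivot -4
  R1 -= 2*R0 → (0, -3, 3, 3)  (L[1][0] := 2)
  R2 -= -1*R0 → (0, -3, 2, 1)  (L[2][0] := -1)
  R3 -= 4*R0 → (0, 6, -10, -11)  (L[3][0] := 4)
[col 1] pivot -3
  R2 -= 1*R1 → (0, 0, -1, -2)  (L[2][1] := 1)
  R3 -= -2*R1 → (0, 0, -4, -5)  (L[3][1] := -2)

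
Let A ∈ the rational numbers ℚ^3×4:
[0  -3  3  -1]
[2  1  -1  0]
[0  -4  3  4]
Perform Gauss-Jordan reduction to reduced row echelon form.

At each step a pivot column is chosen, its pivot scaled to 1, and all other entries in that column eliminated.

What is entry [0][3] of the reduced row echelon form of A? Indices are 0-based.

[1] R0 <-> R1
[1] R0 /= 2  ⇒  (1, 1/2, -1/2, 0)
[2] R1 /= -3  ⇒  (0, 1, -1, 1/3)
     R0 -= 1/2·R1  ⇒  (1, 0, 0, -1/6)
     R2 -= -4·R1  ⇒  (0, 0, -1, 16/3)
[3] R2 /= -1  ⇒  (0, 0, 1, -16/3)
     R1 -= -1·R2  ⇒  (0, 1, 0, -5)

M[0][3] = -1/6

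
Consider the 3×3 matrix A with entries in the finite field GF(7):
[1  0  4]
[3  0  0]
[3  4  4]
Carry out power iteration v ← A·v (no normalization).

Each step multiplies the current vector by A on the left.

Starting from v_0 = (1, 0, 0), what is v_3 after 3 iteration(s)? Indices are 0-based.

v_0 = (1, 0, 0).
v_1 = A·v_0 = (1, 3, 3).
v_2 = A·v_1 = (6, 3, 6).
v_3 = A·v_2 = (2, 4, 5).

v_3 = (2, 4, 5)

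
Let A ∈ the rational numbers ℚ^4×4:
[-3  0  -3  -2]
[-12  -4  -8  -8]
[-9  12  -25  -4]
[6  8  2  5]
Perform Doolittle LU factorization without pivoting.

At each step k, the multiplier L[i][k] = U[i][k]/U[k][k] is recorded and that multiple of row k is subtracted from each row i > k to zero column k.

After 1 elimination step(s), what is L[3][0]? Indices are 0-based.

[col 0] pivot -3
  R1 -= 4*R0 → (0, -4, 4, 0)  (L[1][0] := 4)
  R2 -= 3*R0 → (0, 12, -16, 2)  (L[2][0] := 3)
  R3 -= -2*R0 → (0, 8, -4, 1)  (L[3][0] := -2)

L[3][0] = -2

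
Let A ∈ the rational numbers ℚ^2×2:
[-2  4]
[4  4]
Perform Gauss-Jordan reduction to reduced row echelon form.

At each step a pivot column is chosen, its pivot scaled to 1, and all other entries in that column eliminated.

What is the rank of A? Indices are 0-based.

step 1: normalize row 0 (÷-2) = (1, -2)
  row 1: subtract 4×row0 = (0, 12)
step 2: normalize row 1 (÷12) = (0, 1)
  row 0: subtract -2×row1 = (1, 0)

rank = 2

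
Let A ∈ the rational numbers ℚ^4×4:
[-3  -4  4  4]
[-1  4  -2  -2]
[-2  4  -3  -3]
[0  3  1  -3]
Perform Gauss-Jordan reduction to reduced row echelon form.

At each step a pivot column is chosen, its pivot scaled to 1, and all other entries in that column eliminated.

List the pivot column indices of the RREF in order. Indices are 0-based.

pivot columns: 0, 1, 2, 3

step 1: normalize row 0 (÷-3) = (1, 4/3, -4/3, -4/3)
  row 1: subtract -1×row0 = (0, 16/3, -10/3, -10/3)
  row 2: subtract -2×row0 = (0, 20/3, -17/3, -17/3)
step 2: normalize row 1 (÷16/3) = (0, 1, -5/8, -5/8)
  row 0: subtract 4/3×row1 = (1, 0, -1/2, -1/2)
  row 2: subtract 20/3×row1 = (0, 0, -3/2, -3/2)
  row 3: subtract 3×row1 = (0, 0, 23/8, -9/8)
step 3: normalize row 2 (÷-3/2) = (0, 0, 1, 1)
  row 0: subtract -1/2×row2 = (1, 0, 0, 0)
  row 1: subtract -5/8×row2 = (0, 1, 0, 0)
  row 3: subtract 23/8×row2 = (0, 0, 0, -4)
step 4: normalize row 3 (÷-4) = (0, 0, 0, 1)
  row 2: subtract 1×row3 = (0, 0, 1, 0)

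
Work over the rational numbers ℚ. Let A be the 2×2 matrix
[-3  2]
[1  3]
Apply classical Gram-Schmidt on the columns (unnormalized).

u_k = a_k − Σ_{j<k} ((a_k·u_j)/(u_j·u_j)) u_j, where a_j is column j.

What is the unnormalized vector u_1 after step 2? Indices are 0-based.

u_1 = (11/10, 33/10)

Step 1: u_0 = a_0 = (-3, 1).
Step 2: u_1 = a_1 − (-3/10)·u_0 = (11/10, 33/10).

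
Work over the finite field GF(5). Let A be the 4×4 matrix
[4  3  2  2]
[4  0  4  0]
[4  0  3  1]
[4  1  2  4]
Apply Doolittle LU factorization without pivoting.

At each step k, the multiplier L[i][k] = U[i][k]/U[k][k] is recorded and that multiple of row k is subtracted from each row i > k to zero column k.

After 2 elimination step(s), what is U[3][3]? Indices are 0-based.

[col 0] pivot 4
  R1 -= 1*R0 → (0, 2, 2, 3)  (L[1][0] := 1)
  R2 -= 1*R0 → (0, 2, 1, 4)  (L[2][0] := 1)
  R3 -= 1*R0 → (0, 3, 0, 2)  (L[3][0] := 1)
[col 1] pivot 2
  R2 -= 1*R1 → (0, 0, 4, 1)  (L[2][1] := 1)
  R3 -= 4*R1 → (0, 0, 2, 0)  (L[3][1] := 4)

U[3][3] = 0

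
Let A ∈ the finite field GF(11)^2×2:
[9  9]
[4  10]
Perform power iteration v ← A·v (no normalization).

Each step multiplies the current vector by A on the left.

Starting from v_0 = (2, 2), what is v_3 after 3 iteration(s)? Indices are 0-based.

v_0 = (2, 2).
v_1 = A·v_0 = (3, 6).
v_2 = A·v_1 = (4, 6).
v_3 = A·v_2 = (2, 10).

v_3 = (2, 10)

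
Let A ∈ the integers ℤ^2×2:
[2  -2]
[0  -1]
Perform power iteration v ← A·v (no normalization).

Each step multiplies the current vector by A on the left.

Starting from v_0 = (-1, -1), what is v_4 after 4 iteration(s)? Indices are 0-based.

v_4 = (-6, -1)

v_0 = (-1, -1).
v_1 = A·v_0 = (0, 1).
v_2 = A·v_1 = (-2, -1).
v_3 = A·v_2 = (-2, 1).
v_4 = A·v_3 = (-6, -1).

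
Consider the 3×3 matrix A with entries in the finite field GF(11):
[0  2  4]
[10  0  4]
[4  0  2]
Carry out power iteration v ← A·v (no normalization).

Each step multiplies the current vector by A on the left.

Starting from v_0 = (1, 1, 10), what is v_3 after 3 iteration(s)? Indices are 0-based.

v_3 = (4, 8, 6)

v_0 = (1, 1, 10).
v_1 = A·v_0 = (9, 6, 2).
v_2 = A·v_1 = (9, 10, 7).
v_3 = A·v_2 = (4, 8, 6).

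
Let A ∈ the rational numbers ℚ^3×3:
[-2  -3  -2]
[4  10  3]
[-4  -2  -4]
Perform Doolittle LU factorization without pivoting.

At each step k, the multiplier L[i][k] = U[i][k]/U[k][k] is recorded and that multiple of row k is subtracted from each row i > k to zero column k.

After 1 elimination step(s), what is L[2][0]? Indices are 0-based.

L[2][0] = 2

[col 0] pivot -2
  R1 -= -2*R0 → (0, 4, -1)  (L[1][0] := -2)
  R2 -= 2*R0 → (0, 4, 0)  (L[2][0] := 2)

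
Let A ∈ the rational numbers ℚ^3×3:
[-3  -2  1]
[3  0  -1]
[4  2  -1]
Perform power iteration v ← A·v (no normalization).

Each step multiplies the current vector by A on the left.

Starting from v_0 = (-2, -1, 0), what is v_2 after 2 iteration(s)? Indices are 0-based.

v_2 = (-22, 34, 30)

v_0 = (-2, -1, 0).
v_1 = A·v_0 = (8, -6, -10).
v_2 = A·v_1 = (-22, 34, 30).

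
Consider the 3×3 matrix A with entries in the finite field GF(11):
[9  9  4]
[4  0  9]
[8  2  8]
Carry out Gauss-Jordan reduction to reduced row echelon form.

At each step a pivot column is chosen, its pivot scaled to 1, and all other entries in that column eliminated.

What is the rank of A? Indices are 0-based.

[1] R0 /= 9  ⇒  (1, 1, 9)
     R1 -= 4·R0  ⇒  (0, 7, 6)
     R2 -= 8·R0  ⇒  (0, 5, 2)
[2] R1 /= 7  ⇒  (0, 1, 4)
     R0 -= 1·R1  ⇒  (1, 0, 5)
     R2 -= 5·R1  ⇒  (0, 0, 4)
[3] R2 /= 4  ⇒  (0, 0, 1)
     R0 -= 5·R2  ⇒  (1, 0, 0)
     R1 -= 4·R2  ⇒  (0, 1, 0)

rank = 3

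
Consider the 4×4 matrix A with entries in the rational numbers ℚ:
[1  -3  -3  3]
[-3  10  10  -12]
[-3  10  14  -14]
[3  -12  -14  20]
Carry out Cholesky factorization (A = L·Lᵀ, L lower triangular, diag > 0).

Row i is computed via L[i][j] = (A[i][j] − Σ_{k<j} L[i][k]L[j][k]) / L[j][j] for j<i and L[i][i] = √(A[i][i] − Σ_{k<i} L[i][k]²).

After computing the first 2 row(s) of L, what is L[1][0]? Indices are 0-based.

Step 1: L[0][0] = √(1) = 1.
  L[1][0] = (-3) / L[0][0] = -3.
Step 2: L[1][1] = √(1) = 1.

L[1][0] = -3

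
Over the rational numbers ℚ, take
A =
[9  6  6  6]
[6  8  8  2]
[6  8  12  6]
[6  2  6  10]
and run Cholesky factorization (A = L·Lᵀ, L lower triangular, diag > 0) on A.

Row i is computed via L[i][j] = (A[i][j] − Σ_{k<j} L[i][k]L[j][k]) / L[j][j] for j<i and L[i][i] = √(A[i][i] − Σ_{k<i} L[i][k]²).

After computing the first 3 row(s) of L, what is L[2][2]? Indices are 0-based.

L[2][2] = 2

Step 1: L[0][0] = √(9) = 3.
  L[1][0] = (6) / L[0][0] = 2.
Step 2: L[1][1] = √(4) = 2.
  L[2][0] = (6) / L[0][0] = 2.
  L[2][1] = (4) / L[1][1] = 2.
Step 3: L[2][2] = √(4) = 2.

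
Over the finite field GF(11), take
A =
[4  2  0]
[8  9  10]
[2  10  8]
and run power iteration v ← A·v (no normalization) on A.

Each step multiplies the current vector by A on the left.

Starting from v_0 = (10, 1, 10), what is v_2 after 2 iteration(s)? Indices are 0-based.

v_0 = (10, 1, 10).
v_1 = A·v_0 = (9, 2, 0).
v_2 = A·v_1 = (7, 2, 5).

v_2 = (7, 2, 5)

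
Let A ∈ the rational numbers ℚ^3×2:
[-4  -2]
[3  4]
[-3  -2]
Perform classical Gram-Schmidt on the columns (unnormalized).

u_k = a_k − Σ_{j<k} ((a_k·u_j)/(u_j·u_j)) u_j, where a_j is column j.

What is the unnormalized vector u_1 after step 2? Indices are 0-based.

Step 1: u_0 = a_0 = (-4, 3, -3).
Step 2: u_1 = a_1 − (13/17)·u_0 = (18/17, 29/17, 5/17).

u_1 = (18/17, 29/17, 5/17)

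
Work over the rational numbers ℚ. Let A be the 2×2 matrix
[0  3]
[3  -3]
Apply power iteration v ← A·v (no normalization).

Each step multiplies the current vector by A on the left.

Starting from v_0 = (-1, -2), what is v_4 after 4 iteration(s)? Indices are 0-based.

v_4 = (324, -567)

v_0 = (-1, -2).
v_1 = A·v_0 = (-6, 3).
v_2 = A·v_1 = (9, -27).
v_3 = A·v_2 = (-81, 108).
v_4 = A·v_3 = (324, -567).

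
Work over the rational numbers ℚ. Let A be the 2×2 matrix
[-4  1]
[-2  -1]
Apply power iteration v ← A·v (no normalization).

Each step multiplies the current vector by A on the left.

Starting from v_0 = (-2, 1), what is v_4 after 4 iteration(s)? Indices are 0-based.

v_0 = (-2, 1).
v_1 = A·v_0 = (9, 3).
v_2 = A·v_1 = (-33, -21).
v_3 = A·v_2 = (111, 87).
v_4 = A·v_3 = (-357, -309).

v_4 = (-357, -309)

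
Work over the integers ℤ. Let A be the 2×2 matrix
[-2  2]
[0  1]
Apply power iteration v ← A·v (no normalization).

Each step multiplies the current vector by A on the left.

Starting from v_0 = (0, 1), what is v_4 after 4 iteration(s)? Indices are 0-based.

v_4 = (-10, 1)

v_0 = (0, 1).
v_1 = A·v_0 = (2, 1).
v_2 = A·v_1 = (-2, 1).
v_3 = A·v_2 = (6, 1).
v_4 = A·v_3 = (-10, 1).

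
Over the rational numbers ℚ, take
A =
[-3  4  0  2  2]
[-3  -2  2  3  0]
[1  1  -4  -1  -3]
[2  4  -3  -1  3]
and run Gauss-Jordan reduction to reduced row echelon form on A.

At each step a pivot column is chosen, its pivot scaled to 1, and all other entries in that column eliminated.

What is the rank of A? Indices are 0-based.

pivot(0,0)=-3: scale R0 → (1, -4/3, 0, -2/3, -2/3)
  clear (1,0): R1 −= (-3)R0 → (0, -6, 2, 1, -2)
  clear (2,0): R2 −= (1)R0 → (0, 7/3, -4, -1/3, -7/3)
  clear (3,0): R3 −= (2)R0 → (0, 20/3, -3, 1/3, 13/3)
pivot(1,1)=-6: scale R1 → (0, 1, -1/3, -1/6, 1/3)
  clear (0,1): R0 −= (-4/3)R1 → (1, 0, -4/9, -8/9, -2/9)
  clear (2,1): R2 −= (7/3)R1 → (0, 0, -29/9, 1/18, -28/9)
  clear (3,1): R3 −= (20/3)R1 → (0, 0, -7/9, 13/9, 19/9)
pivot(2,2)=-29/9: scale R2 → (0, 0, 1, -1/58, 28/29)
  clear (0,2): R0 −= (-4/9)R2 → (1, 0, 0, -26/29, 6/29)
  clear (1,2): R1 −= (-1/3)R2 → (0, 1, 0, -5/29, 19/29)
  clear (3,2): R3 −= (-7/9)R2 → (0, 0, 0, 83/58, 83/29)
pivot(3,3)=83/58: scale R3 → (0, 0, 0, 1, 2)
  clear (0,3): R0 −= (-26/29)R3 → (1, 0, 0, 0, 2)
  clear (1,3): R1 −= (-5/29)R3 → (0, 1, 0, 0, 1)
  clear (2,3): R2 −= (-1/58)R3 → (0, 0, 1, 0, 1)

rank = 4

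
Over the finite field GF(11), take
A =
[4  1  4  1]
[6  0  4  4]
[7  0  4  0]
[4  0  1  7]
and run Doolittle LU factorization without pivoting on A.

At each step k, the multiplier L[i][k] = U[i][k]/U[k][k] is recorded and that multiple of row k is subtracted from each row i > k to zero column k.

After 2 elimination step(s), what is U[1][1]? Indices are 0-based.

U[1][1] = 4

Step 1: pivot at (0,0) is 4.
  row1 ← row1 − (7)·row0  ⇒  L[1][0]=7, U row1=(0, 4, 9, 8)
  row2 ← row2 − (10)·row0  ⇒  L[2][0]=10, U row2=(0, 1, 8, 1)
  row3 ← row3 − (1)·row0  ⇒  L[3][0]=1, U row3=(0, 10, 8, 6)
Step 2: pivot at (1,1) is 4.
  row2 ← row2 − (3)·row1  ⇒  L[2][1]=3, U row2=(0, 0, 3, 10)
  row3 ← row3 − (8)·row1  ⇒  L[3][1]=8, U row3=(0, 0, 2, 8)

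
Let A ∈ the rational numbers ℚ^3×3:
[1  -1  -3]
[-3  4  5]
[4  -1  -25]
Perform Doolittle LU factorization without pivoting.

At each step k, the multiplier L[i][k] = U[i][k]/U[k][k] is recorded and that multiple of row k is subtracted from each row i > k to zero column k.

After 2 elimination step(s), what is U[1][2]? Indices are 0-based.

[col 0] pivot 1
  R1 -= -3*R0 → (0, 1, -4)  (L[1][0] := -3)
  R2 -= 4*R0 → (0, 3, -13)  (L[2][0] := 4)
[col 1] pivot 1
  R2 -= 3*R1 → (0, 0, -1)  (L[2][1] := 3)

U[1][2] = -4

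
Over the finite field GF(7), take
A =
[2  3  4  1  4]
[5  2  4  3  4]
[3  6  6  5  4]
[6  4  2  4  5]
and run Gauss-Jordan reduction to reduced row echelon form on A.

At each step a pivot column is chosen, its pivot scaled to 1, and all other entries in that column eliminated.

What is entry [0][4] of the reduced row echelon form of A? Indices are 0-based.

M[0][4] = 5

step 1: normalize row 0 (÷2) = (1, 5, 2, 4, 2)
  row 1: subtract 5×row0 = (0, 5, 1, 4, 1)
  row 2: subtract 3×row0 = (0, 5, 0, 0, 5)
  row 3: subtract 6×row0 = (0, 2, 4, 1, 0)
step 2: normalize row 1 (÷5) = (0, 1, 3, 5, 3)
  row 0: subtract 5×row1 = (1, 0, 1, 0, 1)
  row 2: subtract 5×row1 = (0, 0, 6, 3, 4)
  row 3: subtract 2×row1 = (0, 0, 5, 5, 1)
step 3: normalize row 2 (÷6) = (0, 0, 1, 4, 3)
  row 0: subtract 1×row2 = (1, 0, 0, 3, 5)
  row 1: subtract 3×row2 = (0, 1, 0, 0, 1)
  row 3: subtract 5×row2 = (0, 0, 0, 6, 0)
step 4: normalize row 3 (÷6) = (0, 0, 0, 1, 0)
  row 0: subtract 3×row3 = (1, 0, 0, 0, 5)
  row 2: subtract 4×row3 = (0, 0, 1, 0, 3)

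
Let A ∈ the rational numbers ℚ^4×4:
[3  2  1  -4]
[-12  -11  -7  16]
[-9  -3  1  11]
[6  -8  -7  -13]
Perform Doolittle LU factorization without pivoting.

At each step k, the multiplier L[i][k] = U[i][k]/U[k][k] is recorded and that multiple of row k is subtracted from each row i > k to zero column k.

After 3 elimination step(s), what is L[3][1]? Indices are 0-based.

L[3][1] = 4

[col 0] pivot 3
  R1 -= -4*R0 → (0, -3, -3, 0)  (L[1][0] := -4)
  R2 -= -3*R0 → (0, 3, 4, -1)  (L[2][0] := -3)
  R3 -= 2*R0 → (0, -12, -9, -5)  (L[3][0] := 2)
[col 1] pivot -3
  R2 -= -1*R1 → (0, 0, 1, -1)  (L[2][1] := -1)
  R3 -= 4*R1 → (0, 0, 3, -5)  (L[3][1] := 4)
[col 2] pivot 1
  R3 -= 3*R2 → (0, 0, 0, -2)  (L[3][2] := 3)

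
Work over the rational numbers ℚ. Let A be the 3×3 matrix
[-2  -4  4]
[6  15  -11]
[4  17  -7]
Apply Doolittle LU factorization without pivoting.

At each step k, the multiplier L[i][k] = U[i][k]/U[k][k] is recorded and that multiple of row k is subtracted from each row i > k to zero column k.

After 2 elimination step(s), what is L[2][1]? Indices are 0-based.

L[2][1] = 3

Step 1: pivot at (0,0) is -2.
  row1 ← row1 − (-3)·row0  ⇒  L[1][0]=-3, U row1=(0, 3, 1)
  row2 ← row2 − (-2)·row0  ⇒  L[2][0]=-2, U row2=(0, 9, 1)
Step 2: pivot at (1,1) is 3.
  row2 ← row2 − (3)·row1  ⇒  L[2][1]=3, U row2=(0, 0, -2)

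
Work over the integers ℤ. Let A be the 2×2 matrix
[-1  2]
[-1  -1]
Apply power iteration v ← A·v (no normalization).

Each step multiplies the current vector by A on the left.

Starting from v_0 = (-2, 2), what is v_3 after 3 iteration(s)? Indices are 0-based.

v_0 = (-2, 2).
v_1 = A·v_0 = (6, 0).
v_2 = A·v_1 = (-6, -6).
v_3 = A·v_2 = (-6, 12).

v_3 = (-6, 12)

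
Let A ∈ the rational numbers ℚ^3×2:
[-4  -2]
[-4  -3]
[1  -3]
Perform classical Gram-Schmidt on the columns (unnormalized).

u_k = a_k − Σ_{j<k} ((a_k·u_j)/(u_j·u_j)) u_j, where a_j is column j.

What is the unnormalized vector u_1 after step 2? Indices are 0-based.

Step 1: u_0 = a_0 = (-4, -4, 1).
Step 2: u_1 = a_1 − (17/33)·u_0 = (2/33, -31/33, -116/33).

u_1 = (2/33, -31/33, -116/33)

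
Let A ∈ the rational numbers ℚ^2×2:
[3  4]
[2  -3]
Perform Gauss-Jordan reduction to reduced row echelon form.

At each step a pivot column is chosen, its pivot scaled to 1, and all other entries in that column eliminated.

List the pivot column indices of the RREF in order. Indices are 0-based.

pivot(0,0)=3: scale R0 → (1, 4/3)
  clear (1,0): R1 −= (2)R0 → (0, -17/3)
pivot(1,1)=-17/3: scale R1 → (0, 1)
  clear (0,1): R0 −= (4/3)R1 → (1, 0)

pivot columns: 0, 1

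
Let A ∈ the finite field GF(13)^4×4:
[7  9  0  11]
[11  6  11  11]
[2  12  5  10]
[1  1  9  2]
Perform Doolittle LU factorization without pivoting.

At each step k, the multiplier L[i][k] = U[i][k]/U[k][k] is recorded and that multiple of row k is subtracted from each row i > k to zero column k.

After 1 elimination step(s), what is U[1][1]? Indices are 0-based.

U[1][1] = 3

[col 0] pivot 7
  R1 -= 9*R0 → (0, 3, 11, 3)  (L[1][0] := 9)
  R2 -= 4*R0 → (0, 2, 5, 5)  (L[2][0] := 4)
  R3 -= 2*R0 → (0, 9, 9, 6)  (L[3][0] := 2)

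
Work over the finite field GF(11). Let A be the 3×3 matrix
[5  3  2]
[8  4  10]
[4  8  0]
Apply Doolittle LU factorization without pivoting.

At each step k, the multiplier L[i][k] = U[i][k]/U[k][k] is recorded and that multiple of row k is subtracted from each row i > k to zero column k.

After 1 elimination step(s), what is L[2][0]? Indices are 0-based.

k=0: U[0][0]=5
  eliminate (1,0): mult=6, new row 1: (0, 8, 9); set L[1][0]=6
  eliminate (2,0): mult=3, new row 2: (0, 10, 5); set L[2][0]=3

L[2][0] = 3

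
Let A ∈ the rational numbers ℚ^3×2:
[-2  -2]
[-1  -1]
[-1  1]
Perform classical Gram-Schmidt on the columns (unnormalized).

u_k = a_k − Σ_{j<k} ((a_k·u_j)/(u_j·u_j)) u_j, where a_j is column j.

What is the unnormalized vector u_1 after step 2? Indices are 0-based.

Step 1: u_0 = a_0 = (-2, -1, -1).
Step 2: u_1 = a_1 − (2/3)·u_0 = (-2/3, -1/3, 5/3).

u_1 = (-2/3, -1/3, 5/3)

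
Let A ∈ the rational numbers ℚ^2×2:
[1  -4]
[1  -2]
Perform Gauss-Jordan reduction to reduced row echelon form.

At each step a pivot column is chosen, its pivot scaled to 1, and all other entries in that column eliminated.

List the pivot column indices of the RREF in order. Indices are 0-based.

pivot columns: 0, 1

pivot(0,0)=1: scale R0 → (1, -4)
  clear (1,0): R1 −= (1)R0 → (0, 2)
pivot(1,1)=2: scale R1 → (0, 1)
  clear (0,1): R0 −= (-4)R1 → (1, 0)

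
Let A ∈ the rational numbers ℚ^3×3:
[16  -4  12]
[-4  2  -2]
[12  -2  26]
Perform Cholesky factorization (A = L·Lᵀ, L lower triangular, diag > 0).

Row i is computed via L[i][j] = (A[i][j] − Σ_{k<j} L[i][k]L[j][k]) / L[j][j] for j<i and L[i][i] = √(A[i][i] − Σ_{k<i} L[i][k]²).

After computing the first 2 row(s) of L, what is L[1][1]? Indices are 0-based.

L[1][1] = 1

Step 1: L[0][0] = √(16) = 4.
  L[1][0] = (-4) / L[0][0] = -1.
Step 2: L[1][1] = √(1) = 1.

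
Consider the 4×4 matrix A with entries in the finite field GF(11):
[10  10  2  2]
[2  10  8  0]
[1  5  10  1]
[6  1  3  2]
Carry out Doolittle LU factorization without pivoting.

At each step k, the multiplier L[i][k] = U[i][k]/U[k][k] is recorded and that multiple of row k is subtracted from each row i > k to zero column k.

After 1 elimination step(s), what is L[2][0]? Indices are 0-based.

k=0: U[0][0]=10
  eliminate (1,0): mult=9, new row 1: (0, 8, 1, 4); set L[1][0]=9
  eliminate (2,0): mult=10, new row 2: (0, 4, 1, 3); set L[2][0]=10
  eliminate (3,0): mult=5, new row 3: (0, 6, 4, 3); set L[3][0]=5

L[2][0] = 10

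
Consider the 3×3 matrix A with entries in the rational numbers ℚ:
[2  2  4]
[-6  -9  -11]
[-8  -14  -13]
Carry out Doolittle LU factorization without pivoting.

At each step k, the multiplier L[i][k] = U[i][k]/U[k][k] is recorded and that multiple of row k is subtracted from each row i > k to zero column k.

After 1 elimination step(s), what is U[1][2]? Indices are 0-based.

Step 1: pivot at (0,0) is 2.
  row1 ← row1 − (-3)·row0  ⇒  L[1][0]=-3, U row1=(0, -3, 1)
  row2 ← row2 − (-4)·row0  ⇒  L[2][0]=-4, U row2=(0, -6, 3)

U[1][2] = 1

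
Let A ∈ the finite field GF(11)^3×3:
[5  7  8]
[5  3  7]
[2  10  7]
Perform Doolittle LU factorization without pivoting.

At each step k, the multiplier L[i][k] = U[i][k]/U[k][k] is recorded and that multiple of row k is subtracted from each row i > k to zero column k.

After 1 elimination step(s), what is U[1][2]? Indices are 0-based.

k=0: U[0][0]=5
  eliminate (1,0): mult=1, new row 1: (0, 7, 10); set L[1][0]=1
  eliminate (2,0): mult=7, new row 2: (0, 5, 6); set L[2][0]=7

U[1][2] = 10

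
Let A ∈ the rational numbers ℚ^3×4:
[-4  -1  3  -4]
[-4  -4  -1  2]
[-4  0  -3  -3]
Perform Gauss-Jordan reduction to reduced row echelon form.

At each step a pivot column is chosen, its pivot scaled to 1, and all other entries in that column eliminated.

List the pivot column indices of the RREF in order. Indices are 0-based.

pivot(0,0)=-4: scale R0 → (1, 1/4, -3/4, 1)
  clear (1,0): R1 −= (-4)R0 → (0, -3, -4, 6)
  clear (2,0): R2 −= (-4)R0 → (0, 1, -6, 1)
pivot(1,1)=-3: scale R1 → (0, 1, 4/3, -2)
  clear (0,1): R0 −= (1/4)R1 → (1, 0, -13/12, 3/2)
  clear (2,1): R2 −= (1)R1 → (0, 0, -22/3, 3)
pivot(2,2)=-22/3: scale R2 → (0, 0, 1, -9/22)
  clear (0,2): R0 −= (-13/12)R2 → (1, 0, 0, 93/88)
  clear (1,2): R1 −= (4/3)R2 → (0, 1, 0, -16/11)

pivot columns: 0, 1, 2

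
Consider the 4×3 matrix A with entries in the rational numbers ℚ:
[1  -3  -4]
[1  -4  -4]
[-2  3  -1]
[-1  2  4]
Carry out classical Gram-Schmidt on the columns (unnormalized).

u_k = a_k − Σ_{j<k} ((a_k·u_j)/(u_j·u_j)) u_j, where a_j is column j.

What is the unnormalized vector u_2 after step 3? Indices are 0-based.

u_2 = (-36/41, 45/41, -54/41, 117/41)

Step 1: u_0 = a_0 = (1, 1, -2, -1).
Step 2: u_1 = a_1 − (-15/7)·u_0 = (-6/7, -13/7, -9/7, -1/7).
Step 3: u_2 = a_2 − (-10/7)·u_0 − (81/41)·u_1 = (-36/41, 45/41, -54/41, 117/41).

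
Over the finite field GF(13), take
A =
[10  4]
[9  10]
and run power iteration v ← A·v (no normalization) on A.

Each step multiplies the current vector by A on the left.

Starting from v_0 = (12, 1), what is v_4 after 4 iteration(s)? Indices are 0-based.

v_4 = (5, 4)

v_0 = (12, 1).
v_1 = A·v_0 = (7, 1).
v_2 = A·v_1 = (9, 8).
v_3 = A·v_2 = (5, 5).
v_4 = A·v_3 = (5, 4).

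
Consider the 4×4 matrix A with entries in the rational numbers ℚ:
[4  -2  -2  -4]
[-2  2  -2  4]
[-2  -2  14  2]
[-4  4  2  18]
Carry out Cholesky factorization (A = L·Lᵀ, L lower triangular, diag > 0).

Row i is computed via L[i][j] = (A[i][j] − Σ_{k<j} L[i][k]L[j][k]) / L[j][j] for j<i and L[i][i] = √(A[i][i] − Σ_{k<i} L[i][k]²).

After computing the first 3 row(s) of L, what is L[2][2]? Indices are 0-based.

L[2][2] = 2

Step 1: L[0][0] = √(4) = 2.
  L[1][0] = (-2) / L[0][0] = -1.
Step 2: L[1][1] = √(1) = 1.
  L[2][0] = (-2) / L[0][0] = -1.
  L[2][1] = (-3) / L[1][1] = -3.
Step 3: L[2][2] = √(4) = 2.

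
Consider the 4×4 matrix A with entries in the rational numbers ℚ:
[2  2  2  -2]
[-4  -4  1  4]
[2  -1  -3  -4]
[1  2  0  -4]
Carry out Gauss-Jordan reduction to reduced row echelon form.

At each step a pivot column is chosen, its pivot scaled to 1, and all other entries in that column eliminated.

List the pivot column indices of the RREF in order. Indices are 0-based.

pivot columns: 0, 1, 2, 3

[1] R0 /= 2  ⇒  (1, 1, 1, -1)
     R1 -= -4·R0  ⇒  (0, 0, 5, 0)
     R2 -= 2·R0  ⇒  (0, -3, -5, -2)
     R3 -= 1·R0  ⇒  (0, 1, -1, -3)
[2] R1 <-> R2
[2] R1 /= -3  ⇒  (0, 1, 5/3, 2/3)
     R0 -= 1·R1  ⇒  (1, 0, -2/3, -5/3)
     R3 -= 1·R1  ⇒  (0, 0, -8/3, -11/3)
[3] R2 /= 5  ⇒  (0, 0, 1, 0)
     R0 -= -2/3·R2  ⇒  (1, 0, 0, -5/3)
     R1 -= 5/3·R2  ⇒  (0, 1, 0, 2/3)
     R3 -= -8/3·R2  ⇒  (0, 0, 0, -11/3)
[4] R3 /= -11/3  ⇒  (0, 0, 0, 1)
     R0 -= -5/3·R3  ⇒  (1, 0, 0, 0)
     R1 -= 2/3·R3  ⇒  (0, 1, 0, 0)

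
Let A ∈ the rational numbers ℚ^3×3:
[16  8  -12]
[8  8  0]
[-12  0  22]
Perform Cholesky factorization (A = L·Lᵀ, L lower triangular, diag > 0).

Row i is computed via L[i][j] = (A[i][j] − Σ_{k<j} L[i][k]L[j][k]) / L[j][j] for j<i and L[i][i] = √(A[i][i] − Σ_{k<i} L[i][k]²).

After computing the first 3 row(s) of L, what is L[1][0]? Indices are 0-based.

Step 1: L[0][0] = √(16) = 4.
  L[1][0] = (8) / L[0][0] = 2.
Step 2: L[1][1] = √(4) = 2.
  L[2][0] = (-12) / L[0][0] = -3.
  L[2][1] = (6) / L[1][1] = 3.
Step 3: L[2][2] = √(4) = 2.

L[1][0] = 2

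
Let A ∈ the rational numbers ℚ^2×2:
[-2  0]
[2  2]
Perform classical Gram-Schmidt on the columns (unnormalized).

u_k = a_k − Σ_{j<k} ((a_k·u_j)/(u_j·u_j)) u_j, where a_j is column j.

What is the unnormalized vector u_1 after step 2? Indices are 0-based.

u_1 = (1, 1)

Step 1: u_0 = a_0 = (-2, 2).
Step 2: u_1 = a_1 − (1/2)·u_0 = (1, 1).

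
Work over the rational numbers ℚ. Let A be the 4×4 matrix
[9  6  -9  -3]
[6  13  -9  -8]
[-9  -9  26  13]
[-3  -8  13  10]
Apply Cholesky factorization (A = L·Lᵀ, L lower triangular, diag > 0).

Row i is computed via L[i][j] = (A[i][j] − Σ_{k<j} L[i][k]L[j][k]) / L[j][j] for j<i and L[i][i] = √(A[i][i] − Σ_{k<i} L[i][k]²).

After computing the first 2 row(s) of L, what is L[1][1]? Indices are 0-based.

L[1][1] = 3

Step 1: L[0][0] = √(9) = 3.
  L[1][0] = (6) / L[0][0] = 2.
Step 2: L[1][1] = √(9) = 3.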